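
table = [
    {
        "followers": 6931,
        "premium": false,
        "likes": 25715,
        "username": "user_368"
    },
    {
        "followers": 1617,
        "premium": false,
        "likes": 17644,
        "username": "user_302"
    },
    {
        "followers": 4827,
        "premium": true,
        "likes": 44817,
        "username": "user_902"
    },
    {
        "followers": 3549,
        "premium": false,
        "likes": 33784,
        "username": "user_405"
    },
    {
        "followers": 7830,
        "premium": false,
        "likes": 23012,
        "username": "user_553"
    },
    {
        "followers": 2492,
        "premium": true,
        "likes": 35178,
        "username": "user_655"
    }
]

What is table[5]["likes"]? 35178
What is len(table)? 6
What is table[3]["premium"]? False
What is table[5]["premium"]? True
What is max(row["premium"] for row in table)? True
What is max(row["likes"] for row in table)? 44817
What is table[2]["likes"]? 44817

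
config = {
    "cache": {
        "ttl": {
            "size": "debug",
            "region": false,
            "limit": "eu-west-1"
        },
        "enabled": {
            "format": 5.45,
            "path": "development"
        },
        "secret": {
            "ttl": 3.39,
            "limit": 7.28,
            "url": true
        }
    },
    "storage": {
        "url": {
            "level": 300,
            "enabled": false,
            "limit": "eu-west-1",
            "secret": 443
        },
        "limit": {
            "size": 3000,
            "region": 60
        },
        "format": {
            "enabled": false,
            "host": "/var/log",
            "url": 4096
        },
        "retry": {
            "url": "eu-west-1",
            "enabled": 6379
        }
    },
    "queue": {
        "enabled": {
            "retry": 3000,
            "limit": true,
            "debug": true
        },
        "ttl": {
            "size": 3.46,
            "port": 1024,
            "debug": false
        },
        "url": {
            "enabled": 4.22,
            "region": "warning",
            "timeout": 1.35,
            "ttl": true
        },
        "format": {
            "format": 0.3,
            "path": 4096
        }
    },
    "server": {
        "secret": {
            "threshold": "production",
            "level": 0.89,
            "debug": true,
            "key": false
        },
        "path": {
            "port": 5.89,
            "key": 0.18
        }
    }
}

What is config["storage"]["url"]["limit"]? "eu-west-1"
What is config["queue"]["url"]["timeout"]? 1.35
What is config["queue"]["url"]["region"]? "warning"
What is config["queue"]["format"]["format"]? 0.3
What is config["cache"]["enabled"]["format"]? 5.45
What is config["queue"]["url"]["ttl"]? True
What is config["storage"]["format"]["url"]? 4096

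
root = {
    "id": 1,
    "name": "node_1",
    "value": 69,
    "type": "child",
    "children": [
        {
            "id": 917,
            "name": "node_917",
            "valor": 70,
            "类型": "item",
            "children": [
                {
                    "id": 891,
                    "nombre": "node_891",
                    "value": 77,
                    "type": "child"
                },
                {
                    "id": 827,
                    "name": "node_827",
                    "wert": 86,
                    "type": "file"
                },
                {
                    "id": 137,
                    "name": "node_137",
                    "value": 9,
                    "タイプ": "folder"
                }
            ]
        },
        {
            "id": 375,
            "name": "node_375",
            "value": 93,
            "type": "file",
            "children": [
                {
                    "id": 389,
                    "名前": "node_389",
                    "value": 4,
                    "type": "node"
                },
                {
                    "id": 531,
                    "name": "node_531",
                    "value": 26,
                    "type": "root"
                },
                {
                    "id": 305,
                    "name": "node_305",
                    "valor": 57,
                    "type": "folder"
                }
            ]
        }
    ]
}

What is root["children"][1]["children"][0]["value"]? 4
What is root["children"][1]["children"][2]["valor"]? 57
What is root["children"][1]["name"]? "node_375"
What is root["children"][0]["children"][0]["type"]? "child"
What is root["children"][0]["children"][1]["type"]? "file"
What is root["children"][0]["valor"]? 70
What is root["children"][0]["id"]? 917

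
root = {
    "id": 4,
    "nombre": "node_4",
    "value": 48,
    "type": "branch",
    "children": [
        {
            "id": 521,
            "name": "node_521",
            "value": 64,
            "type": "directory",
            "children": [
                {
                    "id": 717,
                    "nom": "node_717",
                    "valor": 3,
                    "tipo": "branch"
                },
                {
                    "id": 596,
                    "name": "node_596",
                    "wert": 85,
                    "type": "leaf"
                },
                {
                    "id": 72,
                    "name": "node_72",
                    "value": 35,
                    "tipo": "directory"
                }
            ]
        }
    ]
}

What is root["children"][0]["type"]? "directory"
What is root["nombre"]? "node_4"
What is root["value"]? 48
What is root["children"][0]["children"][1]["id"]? 596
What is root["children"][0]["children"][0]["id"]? 717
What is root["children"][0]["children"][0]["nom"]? "node_717"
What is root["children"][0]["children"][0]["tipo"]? "branch"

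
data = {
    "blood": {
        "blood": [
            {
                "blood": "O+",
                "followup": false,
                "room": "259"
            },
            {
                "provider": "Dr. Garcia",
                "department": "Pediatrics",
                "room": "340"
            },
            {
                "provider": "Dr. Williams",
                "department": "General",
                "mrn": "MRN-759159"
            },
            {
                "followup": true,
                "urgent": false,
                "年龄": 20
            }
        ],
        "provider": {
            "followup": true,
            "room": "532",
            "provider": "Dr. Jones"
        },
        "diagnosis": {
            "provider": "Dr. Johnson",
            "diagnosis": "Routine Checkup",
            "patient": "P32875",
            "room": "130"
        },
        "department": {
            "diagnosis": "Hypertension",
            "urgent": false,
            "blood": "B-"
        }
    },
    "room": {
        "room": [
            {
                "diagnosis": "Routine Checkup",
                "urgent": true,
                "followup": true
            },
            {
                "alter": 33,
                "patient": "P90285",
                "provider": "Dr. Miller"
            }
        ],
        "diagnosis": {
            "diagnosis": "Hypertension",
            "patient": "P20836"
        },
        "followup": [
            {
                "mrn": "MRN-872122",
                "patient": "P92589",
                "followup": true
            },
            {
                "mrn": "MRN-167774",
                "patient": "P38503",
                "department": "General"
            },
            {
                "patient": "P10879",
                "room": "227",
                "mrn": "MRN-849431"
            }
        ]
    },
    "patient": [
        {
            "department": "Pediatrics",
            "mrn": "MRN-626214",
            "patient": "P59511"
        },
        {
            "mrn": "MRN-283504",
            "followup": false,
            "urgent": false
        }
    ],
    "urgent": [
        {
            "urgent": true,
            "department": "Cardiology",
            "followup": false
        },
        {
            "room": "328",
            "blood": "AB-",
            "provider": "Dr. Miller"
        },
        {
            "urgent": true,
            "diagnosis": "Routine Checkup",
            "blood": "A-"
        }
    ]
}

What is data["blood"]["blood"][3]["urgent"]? False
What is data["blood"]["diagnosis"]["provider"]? "Dr. Johnson"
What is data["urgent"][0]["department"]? "Cardiology"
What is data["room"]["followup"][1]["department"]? "General"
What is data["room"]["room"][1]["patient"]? "P90285"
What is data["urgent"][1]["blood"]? "AB-"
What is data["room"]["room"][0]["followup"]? True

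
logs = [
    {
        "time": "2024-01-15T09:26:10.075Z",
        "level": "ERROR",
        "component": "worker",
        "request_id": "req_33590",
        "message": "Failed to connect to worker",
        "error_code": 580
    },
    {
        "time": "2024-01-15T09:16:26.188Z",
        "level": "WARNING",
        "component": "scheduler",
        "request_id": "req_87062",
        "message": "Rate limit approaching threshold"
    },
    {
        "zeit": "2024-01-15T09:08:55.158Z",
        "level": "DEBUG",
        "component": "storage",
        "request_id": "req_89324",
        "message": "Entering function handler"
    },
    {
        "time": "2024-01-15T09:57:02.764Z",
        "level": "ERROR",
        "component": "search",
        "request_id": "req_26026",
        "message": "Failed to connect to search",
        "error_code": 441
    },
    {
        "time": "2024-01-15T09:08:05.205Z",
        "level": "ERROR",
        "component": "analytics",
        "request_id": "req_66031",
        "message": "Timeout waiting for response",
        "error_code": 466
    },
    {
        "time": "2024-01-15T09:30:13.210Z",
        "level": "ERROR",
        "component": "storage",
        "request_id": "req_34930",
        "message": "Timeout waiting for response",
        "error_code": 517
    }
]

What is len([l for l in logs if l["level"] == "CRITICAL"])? 0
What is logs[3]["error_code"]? 441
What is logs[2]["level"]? "DEBUG"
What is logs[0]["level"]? "ERROR"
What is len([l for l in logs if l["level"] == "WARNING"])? 1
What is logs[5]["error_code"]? 517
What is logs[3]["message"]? "Failed to connect to search"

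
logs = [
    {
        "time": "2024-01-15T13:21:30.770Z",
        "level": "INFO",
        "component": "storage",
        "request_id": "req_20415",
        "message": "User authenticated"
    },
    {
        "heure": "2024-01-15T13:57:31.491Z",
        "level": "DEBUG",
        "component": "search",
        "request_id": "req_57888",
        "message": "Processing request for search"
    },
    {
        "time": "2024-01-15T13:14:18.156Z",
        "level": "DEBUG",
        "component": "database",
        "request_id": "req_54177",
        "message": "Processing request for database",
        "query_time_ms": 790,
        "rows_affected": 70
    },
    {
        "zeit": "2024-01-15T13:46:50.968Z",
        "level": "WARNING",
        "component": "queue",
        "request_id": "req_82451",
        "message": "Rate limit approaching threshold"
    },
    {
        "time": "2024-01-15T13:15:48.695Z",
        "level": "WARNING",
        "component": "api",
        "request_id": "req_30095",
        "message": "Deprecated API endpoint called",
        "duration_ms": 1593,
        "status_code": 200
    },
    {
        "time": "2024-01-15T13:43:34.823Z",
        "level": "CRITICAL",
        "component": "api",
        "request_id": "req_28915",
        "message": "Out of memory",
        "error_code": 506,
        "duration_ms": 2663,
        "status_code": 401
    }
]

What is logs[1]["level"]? "DEBUG"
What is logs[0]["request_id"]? "req_20415"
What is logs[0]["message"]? "User authenticated"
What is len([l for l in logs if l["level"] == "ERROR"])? 0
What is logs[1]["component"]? "search"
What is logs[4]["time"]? "2024-01-15T13:15:48.695Z"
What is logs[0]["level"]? "INFO"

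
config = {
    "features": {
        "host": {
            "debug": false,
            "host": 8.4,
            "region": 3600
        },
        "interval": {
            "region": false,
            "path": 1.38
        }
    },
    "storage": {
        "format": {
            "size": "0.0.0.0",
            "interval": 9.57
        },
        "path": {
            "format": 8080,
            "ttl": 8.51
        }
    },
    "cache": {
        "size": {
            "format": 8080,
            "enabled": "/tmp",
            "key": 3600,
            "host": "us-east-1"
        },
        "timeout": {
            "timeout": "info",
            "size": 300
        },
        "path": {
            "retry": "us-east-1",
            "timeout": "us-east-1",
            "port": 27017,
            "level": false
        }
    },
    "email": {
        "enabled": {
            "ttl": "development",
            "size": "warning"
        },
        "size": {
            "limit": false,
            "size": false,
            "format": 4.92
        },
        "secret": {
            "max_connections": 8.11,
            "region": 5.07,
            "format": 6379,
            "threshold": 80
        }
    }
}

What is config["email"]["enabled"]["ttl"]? "development"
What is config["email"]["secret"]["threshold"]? 80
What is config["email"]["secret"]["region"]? 5.07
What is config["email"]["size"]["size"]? False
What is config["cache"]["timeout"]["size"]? 300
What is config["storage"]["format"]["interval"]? 9.57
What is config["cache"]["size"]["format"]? 8080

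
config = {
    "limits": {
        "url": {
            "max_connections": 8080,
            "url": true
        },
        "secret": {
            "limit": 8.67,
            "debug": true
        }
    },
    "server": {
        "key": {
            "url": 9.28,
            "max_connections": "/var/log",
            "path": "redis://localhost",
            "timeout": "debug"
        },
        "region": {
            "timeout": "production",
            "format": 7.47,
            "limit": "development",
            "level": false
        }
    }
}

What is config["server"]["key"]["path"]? "redis://localhost"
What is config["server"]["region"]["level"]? False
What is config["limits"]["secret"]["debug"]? True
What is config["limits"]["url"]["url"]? True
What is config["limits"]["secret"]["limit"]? 8.67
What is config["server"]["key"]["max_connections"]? "/var/log"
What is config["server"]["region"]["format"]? 7.47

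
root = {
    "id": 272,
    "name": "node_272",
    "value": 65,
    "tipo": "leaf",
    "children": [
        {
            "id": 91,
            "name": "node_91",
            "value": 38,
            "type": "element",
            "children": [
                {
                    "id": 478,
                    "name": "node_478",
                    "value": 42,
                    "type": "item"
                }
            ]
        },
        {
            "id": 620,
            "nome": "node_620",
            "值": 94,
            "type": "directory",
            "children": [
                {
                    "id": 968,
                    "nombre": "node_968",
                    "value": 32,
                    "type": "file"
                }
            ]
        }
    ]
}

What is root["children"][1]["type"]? "directory"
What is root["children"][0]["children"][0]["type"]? "item"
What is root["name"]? "node_272"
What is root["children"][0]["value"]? 38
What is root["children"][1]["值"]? 94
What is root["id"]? 272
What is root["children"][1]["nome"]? "node_620"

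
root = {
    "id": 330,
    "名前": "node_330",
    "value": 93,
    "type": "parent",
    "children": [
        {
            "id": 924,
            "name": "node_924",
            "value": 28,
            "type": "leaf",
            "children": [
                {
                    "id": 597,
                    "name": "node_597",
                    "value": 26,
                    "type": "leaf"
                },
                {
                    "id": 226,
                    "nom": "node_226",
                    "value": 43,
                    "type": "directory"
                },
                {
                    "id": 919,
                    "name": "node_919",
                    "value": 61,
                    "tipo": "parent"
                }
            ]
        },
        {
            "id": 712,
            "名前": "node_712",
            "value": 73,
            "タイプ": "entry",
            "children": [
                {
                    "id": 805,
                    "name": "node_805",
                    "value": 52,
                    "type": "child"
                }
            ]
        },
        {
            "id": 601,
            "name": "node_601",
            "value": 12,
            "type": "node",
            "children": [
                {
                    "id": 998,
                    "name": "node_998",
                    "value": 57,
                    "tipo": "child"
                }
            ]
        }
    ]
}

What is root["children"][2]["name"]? "node_601"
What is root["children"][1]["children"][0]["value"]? 52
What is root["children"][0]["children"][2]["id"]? 919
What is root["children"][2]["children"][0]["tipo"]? "child"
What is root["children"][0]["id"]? 924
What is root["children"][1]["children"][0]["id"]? 805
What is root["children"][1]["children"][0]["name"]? "node_805"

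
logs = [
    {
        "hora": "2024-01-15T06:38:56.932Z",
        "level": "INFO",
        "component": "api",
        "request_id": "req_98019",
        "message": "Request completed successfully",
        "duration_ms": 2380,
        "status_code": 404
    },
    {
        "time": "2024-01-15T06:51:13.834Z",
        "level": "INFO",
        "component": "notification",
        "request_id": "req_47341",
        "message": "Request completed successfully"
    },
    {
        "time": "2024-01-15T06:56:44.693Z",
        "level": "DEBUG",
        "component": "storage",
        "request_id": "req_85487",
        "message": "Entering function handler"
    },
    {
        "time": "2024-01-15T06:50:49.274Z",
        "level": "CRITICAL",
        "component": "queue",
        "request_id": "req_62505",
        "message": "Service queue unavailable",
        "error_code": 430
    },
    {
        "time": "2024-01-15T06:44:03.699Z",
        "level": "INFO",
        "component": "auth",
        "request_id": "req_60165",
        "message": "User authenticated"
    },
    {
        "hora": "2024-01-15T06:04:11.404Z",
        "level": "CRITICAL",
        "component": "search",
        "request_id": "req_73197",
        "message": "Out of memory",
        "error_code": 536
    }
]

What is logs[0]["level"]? "INFO"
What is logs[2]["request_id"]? "req_85487"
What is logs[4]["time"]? "2024-01-15T06:44:03.699Z"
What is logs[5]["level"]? "CRITICAL"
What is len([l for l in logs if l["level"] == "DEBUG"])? 1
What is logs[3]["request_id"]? "req_62505"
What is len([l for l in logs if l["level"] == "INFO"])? 3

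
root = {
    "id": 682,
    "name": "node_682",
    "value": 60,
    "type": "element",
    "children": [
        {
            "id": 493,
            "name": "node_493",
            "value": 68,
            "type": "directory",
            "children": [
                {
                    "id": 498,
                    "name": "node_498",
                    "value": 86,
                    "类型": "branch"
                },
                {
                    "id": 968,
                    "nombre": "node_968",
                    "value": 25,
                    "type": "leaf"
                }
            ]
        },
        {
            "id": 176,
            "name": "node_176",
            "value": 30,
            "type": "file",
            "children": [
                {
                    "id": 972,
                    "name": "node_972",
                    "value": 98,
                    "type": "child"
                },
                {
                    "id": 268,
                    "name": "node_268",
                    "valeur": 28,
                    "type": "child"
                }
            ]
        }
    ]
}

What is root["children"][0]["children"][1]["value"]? 25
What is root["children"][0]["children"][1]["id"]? 968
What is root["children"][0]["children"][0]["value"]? 86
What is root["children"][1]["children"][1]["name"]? "node_268"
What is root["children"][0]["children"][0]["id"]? 498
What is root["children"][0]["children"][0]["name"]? "node_498"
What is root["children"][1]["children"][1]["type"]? "child"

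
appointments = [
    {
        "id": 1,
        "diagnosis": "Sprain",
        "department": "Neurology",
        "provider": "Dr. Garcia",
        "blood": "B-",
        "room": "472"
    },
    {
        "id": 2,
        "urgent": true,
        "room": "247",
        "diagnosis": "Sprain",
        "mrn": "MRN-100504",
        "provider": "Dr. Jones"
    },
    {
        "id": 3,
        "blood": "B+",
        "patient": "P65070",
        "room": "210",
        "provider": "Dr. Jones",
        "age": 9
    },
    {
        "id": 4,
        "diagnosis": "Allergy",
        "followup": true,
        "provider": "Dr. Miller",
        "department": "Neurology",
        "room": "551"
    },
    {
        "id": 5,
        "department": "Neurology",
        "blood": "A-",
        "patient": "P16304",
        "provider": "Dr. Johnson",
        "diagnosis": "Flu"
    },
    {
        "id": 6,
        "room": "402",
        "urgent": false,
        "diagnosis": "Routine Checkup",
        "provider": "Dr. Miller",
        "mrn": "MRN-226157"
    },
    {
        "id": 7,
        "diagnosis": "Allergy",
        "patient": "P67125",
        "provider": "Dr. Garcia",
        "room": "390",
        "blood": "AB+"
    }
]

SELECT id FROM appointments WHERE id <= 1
[1]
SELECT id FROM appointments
[1, 2, 3, 4, 5, 6, 7]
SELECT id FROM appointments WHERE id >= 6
[6, 7]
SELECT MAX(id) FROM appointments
7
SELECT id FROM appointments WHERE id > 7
[]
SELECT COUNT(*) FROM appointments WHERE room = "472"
1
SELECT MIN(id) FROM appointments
1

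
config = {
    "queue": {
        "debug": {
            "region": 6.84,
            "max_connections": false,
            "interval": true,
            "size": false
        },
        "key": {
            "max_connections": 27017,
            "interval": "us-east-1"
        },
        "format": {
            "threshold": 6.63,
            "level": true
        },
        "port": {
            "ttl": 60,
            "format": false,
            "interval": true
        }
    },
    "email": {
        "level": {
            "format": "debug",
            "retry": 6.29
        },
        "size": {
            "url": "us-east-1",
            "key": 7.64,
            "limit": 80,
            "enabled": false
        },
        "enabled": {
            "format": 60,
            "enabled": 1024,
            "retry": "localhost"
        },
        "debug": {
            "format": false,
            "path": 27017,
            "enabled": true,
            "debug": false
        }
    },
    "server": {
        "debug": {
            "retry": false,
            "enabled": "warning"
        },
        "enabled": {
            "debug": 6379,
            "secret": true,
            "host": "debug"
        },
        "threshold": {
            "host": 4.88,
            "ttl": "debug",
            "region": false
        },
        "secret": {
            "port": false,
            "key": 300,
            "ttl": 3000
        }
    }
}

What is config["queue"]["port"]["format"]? False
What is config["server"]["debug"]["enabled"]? "warning"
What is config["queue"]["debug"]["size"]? False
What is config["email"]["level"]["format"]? "debug"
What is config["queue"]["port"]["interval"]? True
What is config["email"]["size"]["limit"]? 80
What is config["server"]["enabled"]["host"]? "debug"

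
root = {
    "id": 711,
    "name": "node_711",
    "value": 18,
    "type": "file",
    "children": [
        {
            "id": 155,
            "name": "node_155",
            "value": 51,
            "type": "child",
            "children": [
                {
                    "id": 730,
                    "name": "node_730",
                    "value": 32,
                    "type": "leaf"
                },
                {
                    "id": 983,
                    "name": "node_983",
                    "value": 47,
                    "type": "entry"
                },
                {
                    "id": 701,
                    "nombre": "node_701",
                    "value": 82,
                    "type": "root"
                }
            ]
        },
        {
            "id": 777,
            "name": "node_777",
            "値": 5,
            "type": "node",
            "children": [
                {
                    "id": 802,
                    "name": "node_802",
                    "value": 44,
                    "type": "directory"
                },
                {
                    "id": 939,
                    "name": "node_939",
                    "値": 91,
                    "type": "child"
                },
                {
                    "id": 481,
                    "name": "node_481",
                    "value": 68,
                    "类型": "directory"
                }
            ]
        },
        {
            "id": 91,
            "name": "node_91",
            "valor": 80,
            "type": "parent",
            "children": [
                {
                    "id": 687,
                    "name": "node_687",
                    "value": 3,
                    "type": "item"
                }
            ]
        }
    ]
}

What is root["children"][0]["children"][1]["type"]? "entry"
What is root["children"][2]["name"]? "node_91"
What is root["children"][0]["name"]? "node_155"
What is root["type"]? "file"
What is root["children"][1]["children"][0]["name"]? "node_802"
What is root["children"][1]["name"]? "node_777"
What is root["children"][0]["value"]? 51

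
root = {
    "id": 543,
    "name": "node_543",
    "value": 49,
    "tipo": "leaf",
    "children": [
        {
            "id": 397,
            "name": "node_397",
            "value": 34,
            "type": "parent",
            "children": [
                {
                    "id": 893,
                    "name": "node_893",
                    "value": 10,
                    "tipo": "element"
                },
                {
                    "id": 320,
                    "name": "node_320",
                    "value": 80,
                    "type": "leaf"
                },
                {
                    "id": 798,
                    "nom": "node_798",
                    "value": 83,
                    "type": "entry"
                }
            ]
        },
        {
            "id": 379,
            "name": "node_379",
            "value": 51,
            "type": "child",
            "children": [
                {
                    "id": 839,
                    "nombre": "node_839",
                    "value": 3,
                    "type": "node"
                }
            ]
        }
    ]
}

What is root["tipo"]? "leaf"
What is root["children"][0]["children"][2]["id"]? 798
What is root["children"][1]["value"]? 51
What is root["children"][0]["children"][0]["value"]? 10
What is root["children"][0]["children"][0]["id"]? 893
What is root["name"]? "node_543"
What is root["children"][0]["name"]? "node_397"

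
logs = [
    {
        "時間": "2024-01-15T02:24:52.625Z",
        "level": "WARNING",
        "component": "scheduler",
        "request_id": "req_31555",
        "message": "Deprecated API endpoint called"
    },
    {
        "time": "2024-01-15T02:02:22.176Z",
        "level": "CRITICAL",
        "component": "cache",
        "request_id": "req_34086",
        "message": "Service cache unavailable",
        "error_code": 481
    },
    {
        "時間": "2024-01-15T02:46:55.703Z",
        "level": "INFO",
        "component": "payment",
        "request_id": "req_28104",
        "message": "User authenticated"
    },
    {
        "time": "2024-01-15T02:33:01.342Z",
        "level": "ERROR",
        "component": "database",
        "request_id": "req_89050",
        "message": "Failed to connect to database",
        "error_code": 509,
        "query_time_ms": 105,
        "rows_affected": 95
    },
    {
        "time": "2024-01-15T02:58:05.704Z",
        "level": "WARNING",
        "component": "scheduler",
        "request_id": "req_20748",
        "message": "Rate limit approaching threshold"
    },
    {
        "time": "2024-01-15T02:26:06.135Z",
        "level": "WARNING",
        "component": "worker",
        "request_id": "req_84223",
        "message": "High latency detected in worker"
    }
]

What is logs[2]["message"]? "User authenticated"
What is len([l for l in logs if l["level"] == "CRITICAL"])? 1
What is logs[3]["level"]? "ERROR"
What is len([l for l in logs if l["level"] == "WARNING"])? 3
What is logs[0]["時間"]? "2024-01-15T02:24:52.625Z"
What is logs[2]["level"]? "INFO"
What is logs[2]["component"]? "payment"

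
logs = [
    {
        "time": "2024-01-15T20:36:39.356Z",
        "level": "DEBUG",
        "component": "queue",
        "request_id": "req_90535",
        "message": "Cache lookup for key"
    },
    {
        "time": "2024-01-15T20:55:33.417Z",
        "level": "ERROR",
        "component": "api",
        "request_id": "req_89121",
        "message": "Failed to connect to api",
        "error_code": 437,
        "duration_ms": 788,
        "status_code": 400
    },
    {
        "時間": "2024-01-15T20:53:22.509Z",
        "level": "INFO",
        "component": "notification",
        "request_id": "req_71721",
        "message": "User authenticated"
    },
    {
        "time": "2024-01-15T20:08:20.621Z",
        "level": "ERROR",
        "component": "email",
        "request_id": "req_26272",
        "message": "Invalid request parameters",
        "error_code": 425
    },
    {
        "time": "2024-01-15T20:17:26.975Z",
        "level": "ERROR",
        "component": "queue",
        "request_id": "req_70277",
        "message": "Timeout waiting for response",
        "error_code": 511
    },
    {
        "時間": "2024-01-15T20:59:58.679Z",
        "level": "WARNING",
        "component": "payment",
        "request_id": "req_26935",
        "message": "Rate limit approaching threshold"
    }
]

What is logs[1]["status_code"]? 400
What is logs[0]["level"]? "DEBUG"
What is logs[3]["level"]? "ERROR"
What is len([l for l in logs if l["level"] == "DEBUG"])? 1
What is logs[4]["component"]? "queue"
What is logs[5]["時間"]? "2024-01-15T20:59:58.679Z"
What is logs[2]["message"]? "User authenticated"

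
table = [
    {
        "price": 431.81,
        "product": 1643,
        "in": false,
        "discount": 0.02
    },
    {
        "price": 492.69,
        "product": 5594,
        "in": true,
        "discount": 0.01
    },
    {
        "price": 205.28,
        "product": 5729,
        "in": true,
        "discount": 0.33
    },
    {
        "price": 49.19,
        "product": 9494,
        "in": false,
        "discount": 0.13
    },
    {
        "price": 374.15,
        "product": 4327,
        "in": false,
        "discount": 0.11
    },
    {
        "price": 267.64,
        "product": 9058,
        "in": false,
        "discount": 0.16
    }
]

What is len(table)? 6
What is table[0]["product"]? 1643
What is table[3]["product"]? 9494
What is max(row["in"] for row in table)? True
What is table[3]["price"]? 49.19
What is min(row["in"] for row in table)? False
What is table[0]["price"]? 431.81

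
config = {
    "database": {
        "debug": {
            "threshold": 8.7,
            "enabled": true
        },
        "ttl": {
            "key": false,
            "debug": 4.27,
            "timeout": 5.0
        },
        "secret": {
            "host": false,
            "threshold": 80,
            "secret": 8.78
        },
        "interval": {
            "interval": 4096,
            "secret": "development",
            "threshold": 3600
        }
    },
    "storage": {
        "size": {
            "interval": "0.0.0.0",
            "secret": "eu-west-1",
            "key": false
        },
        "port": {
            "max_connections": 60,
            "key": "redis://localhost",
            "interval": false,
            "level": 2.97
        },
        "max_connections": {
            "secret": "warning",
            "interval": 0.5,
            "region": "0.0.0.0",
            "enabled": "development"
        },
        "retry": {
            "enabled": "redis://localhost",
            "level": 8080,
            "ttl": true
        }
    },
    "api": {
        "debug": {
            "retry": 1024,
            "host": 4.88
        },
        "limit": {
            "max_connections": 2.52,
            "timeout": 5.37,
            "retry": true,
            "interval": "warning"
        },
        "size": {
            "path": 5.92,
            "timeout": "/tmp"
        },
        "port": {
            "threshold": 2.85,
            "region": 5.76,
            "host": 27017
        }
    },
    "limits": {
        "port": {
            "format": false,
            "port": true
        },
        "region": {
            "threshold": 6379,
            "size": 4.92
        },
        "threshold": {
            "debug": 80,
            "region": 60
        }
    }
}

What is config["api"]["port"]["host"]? 27017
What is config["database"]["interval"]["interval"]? 4096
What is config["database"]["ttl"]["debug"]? 4.27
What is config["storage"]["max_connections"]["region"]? "0.0.0.0"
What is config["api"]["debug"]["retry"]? 1024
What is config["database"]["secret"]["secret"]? 8.78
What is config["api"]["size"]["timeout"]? "/tmp"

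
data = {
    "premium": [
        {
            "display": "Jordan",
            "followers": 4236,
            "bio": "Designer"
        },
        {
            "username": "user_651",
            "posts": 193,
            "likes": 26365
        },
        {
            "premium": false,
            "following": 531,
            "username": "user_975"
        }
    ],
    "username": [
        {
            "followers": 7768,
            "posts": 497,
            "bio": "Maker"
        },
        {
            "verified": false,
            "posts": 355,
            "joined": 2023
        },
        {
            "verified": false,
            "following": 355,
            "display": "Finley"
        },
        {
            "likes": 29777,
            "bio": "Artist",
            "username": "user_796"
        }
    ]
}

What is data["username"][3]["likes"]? 29777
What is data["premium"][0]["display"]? "Jordan"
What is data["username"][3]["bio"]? "Artist"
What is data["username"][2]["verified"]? False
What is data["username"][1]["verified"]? False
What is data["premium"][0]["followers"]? 4236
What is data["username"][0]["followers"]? 7768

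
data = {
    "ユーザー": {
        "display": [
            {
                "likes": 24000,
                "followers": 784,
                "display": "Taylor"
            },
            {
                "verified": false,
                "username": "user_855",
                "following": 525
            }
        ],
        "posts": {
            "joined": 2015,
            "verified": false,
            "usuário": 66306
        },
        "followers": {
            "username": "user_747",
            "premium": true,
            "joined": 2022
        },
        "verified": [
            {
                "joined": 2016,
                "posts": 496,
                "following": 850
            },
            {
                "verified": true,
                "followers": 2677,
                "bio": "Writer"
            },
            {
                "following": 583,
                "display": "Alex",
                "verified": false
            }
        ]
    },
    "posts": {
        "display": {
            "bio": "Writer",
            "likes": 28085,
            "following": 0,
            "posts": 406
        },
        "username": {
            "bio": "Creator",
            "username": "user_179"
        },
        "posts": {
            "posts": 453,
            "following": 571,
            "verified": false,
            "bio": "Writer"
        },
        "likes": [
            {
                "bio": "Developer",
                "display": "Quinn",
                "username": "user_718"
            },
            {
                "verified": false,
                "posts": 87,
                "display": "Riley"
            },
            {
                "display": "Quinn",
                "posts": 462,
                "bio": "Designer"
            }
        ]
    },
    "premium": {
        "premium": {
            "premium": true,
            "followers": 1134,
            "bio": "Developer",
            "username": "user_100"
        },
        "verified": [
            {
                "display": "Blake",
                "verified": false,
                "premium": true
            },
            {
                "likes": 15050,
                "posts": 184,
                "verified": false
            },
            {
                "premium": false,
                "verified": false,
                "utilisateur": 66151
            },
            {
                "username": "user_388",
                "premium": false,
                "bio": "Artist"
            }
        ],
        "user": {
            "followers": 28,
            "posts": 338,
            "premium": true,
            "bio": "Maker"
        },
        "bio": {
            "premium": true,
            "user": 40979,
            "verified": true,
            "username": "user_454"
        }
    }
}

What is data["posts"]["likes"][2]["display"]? "Quinn"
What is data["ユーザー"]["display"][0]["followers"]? 784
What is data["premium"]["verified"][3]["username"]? "user_388"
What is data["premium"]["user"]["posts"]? 338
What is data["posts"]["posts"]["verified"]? False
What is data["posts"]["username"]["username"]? "user_179"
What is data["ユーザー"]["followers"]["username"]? "user_747"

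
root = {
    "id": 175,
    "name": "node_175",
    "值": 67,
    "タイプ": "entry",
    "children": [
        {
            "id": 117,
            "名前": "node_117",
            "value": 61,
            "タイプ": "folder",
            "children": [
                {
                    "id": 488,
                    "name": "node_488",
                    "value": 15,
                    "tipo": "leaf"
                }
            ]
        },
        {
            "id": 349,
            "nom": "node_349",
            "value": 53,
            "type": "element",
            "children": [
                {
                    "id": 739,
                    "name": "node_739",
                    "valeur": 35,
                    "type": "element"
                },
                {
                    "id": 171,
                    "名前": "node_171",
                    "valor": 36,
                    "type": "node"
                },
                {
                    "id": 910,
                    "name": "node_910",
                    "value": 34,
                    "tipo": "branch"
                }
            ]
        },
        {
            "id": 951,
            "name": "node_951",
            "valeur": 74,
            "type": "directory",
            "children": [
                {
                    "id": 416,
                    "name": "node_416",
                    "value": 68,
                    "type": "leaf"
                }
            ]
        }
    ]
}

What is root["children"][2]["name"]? "node_951"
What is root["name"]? "node_175"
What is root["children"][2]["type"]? "directory"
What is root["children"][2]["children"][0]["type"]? "leaf"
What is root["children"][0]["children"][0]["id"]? 488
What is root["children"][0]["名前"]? "node_117"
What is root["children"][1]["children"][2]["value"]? 34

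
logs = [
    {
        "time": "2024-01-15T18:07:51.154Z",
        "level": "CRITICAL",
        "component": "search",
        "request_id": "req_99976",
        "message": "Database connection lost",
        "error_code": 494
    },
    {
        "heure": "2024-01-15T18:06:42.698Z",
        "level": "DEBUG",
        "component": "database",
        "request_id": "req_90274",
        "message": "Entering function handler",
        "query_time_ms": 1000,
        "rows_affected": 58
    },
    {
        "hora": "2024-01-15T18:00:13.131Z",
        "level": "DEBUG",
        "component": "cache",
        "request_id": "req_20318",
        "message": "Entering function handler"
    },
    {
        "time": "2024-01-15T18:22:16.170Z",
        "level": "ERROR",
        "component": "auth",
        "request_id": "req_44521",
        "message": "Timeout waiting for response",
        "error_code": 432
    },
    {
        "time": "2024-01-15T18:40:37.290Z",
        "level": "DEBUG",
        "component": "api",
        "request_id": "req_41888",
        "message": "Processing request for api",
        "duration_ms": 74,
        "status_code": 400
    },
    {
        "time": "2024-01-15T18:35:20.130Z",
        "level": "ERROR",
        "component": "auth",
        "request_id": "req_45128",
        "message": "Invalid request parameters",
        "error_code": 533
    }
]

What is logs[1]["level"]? "DEBUG"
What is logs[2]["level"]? "DEBUG"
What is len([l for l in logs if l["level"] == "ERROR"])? 2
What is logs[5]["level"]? "ERROR"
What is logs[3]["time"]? "2024-01-15T18:22:16.170Z"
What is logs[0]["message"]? "Database connection lost"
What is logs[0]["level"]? "CRITICAL"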